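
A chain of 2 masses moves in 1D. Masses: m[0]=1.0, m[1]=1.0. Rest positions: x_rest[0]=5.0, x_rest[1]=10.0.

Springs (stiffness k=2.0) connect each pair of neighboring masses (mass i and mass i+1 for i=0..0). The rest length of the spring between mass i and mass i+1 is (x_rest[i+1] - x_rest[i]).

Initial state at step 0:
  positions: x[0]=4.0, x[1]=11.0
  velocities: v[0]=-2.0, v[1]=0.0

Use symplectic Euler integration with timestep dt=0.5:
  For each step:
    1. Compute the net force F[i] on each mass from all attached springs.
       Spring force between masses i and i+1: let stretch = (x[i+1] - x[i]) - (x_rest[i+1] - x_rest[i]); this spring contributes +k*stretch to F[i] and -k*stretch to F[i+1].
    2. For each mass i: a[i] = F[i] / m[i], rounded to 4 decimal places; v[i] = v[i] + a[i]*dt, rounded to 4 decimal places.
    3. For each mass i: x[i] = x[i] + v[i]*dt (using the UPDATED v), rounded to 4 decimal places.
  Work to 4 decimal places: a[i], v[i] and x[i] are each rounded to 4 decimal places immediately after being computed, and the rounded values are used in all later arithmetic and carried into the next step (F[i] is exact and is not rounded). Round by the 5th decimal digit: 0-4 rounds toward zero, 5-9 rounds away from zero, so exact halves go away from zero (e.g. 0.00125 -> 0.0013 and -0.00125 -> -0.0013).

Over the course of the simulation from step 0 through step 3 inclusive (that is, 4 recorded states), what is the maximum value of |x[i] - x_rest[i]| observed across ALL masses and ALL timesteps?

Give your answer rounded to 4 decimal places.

Answer: 2.5000

Derivation:
Step 0: x=[4.0000 11.0000] v=[-2.0000 0.0000]
Step 1: x=[4.0000 10.0000] v=[0.0000 -2.0000]
Step 2: x=[4.5000 8.5000] v=[1.0000 -3.0000]
Step 3: x=[4.5000 7.5000] v=[0.0000 -2.0000]
Max displacement = 2.5000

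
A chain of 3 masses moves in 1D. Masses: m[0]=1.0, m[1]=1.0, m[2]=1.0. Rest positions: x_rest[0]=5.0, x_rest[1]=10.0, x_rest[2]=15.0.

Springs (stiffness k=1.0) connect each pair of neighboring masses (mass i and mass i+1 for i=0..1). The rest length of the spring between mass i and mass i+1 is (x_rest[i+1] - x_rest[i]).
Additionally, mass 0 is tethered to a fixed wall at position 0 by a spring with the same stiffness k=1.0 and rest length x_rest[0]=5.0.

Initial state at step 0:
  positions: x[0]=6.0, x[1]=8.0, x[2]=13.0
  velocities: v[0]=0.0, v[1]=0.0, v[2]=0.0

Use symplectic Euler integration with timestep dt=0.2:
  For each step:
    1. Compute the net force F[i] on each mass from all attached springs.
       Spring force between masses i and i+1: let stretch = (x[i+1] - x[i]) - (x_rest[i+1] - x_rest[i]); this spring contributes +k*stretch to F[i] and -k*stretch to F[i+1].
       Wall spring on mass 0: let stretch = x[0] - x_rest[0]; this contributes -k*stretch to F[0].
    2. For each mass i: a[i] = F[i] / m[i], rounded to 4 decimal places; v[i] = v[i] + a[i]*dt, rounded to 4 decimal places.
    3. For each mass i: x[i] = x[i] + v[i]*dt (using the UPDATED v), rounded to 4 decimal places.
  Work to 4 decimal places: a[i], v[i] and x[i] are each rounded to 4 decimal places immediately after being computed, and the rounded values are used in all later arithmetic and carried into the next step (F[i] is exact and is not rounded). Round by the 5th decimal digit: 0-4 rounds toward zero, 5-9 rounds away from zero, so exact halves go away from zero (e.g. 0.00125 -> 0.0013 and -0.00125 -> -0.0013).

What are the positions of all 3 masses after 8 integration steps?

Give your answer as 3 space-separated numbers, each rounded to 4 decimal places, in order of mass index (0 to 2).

Step 0: x=[6.0000 8.0000 13.0000] v=[0.0000 0.0000 0.0000]
Step 1: x=[5.8400 8.1200 13.0000] v=[-0.8000 0.6000 0.0000]
Step 2: x=[5.5376 8.3440 13.0048] v=[-1.5120 1.1200 0.0240]
Step 3: x=[5.1260 8.6422 13.0232] v=[-2.0582 1.4909 0.0918]
Step 4: x=[4.6500 8.9750 13.0663] v=[-2.3802 1.6639 0.2156]
Step 5: x=[4.1610 9.2984 13.1458] v=[-2.4452 1.6172 0.3973]
Step 6: x=[3.7110 9.5702 13.2714] v=[-2.2499 1.3592 0.6278]
Step 7: x=[3.3469 9.7557 13.4489] v=[-1.8203 0.9276 0.8876]
Step 8: x=[3.1053 9.8326 13.6787] v=[-1.2079 0.3845 1.1490]

Answer: 3.1053 9.8326 13.6787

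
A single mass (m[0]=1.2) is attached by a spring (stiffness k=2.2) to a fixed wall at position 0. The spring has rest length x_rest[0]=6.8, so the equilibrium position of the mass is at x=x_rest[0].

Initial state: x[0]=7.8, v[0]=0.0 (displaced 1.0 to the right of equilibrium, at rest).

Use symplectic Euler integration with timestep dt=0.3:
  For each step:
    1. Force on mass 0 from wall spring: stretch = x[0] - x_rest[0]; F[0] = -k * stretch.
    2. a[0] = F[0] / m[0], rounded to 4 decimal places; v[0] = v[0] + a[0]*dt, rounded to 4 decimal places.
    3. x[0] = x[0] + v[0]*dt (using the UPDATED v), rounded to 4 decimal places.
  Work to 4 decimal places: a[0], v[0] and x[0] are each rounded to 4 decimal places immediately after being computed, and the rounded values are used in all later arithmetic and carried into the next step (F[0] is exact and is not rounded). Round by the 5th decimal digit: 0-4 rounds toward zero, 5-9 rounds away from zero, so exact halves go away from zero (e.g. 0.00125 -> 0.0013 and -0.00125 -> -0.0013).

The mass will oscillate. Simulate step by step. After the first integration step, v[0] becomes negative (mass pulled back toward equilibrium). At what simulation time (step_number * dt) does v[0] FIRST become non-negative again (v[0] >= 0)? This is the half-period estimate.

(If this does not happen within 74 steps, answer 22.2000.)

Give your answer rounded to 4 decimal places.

Step 0: x=[7.8000] v=[0.0000]
Step 1: x=[7.6350] v=[-0.5500]
Step 2: x=[7.3322] v=[-1.0092]
Step 3: x=[6.9416] v=[-1.3019]
Step 4: x=[6.5277] v=[-1.3798]
Step 5: x=[6.1587] v=[-1.2300]
Step 6: x=[5.8955] v=[-0.8773]
Step 7: x=[5.7816] v=[-0.3798]
Step 8: x=[5.8357] v=[0.1803]
First v>=0 after going negative at step 8, time=2.4000

Answer: 2.4000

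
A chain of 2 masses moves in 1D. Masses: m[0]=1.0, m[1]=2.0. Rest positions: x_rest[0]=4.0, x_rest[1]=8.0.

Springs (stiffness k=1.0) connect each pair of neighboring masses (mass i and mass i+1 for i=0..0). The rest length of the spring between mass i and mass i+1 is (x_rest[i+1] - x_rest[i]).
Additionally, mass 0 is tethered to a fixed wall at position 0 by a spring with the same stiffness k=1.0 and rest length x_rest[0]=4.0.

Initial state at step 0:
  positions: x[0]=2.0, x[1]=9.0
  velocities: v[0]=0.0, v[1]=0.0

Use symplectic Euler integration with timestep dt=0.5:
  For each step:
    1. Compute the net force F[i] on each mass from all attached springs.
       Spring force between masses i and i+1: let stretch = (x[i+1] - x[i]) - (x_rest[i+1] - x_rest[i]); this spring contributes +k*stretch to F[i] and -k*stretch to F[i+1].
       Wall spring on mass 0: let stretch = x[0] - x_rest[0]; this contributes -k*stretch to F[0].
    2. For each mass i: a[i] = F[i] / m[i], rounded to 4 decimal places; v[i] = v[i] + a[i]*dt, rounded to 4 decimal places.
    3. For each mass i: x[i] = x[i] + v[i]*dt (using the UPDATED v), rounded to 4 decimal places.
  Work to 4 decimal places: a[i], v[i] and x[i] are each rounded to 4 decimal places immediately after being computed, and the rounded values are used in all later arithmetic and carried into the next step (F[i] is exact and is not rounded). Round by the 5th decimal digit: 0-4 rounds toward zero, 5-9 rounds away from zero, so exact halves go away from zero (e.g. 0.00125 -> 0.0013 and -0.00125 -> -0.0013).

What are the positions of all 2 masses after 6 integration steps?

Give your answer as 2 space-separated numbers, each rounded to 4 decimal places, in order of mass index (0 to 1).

Step 0: x=[2.0000 9.0000] v=[0.0000 0.0000]
Step 1: x=[3.2500 8.6250] v=[2.5000 -0.7500]
Step 2: x=[5.0313 8.0781] v=[3.5625 -1.0938]
Step 3: x=[6.3165 7.6504] v=[2.5703 -0.8555]
Step 4: x=[6.3560 7.5559] v=[0.0790 -0.1890]
Step 5: x=[5.1065 7.8115] v=[-2.4991 0.5111]
Step 6: x=[3.2566 8.2290] v=[-3.6999 0.8349]

Answer: 3.2566 8.2290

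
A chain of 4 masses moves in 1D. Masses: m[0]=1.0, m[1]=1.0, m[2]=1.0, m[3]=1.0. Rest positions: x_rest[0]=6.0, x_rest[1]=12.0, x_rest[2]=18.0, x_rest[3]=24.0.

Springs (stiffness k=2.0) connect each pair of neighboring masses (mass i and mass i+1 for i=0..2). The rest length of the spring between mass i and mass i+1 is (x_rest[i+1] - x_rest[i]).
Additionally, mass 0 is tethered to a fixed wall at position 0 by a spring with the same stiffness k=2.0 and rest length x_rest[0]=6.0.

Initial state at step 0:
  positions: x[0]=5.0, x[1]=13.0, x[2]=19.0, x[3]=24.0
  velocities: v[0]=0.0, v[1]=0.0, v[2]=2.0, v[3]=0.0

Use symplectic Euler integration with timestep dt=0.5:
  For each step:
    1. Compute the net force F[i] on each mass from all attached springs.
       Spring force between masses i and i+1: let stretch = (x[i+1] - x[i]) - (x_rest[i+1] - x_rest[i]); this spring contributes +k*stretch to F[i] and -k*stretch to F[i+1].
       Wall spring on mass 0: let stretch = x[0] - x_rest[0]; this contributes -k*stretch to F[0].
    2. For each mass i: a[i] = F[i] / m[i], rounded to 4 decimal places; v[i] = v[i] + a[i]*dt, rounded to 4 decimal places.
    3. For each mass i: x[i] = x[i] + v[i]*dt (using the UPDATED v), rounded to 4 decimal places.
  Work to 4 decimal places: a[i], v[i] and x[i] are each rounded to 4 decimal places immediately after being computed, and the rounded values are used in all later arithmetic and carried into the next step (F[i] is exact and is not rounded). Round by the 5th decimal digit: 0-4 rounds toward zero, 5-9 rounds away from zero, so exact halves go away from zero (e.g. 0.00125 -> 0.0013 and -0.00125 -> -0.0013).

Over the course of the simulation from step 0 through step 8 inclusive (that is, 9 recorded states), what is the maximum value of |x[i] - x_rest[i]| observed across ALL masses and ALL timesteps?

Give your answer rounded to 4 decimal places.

Step 0: x=[5.0000 13.0000 19.0000 24.0000] v=[0.0000 0.0000 2.0000 0.0000]
Step 1: x=[6.5000 12.0000 19.5000 24.5000] v=[3.0000 -2.0000 1.0000 1.0000]
Step 2: x=[7.5000 12.0000 18.7500 25.5000] v=[2.0000 0.0000 -1.5000 2.0000]
Step 3: x=[7.0000 13.1250 18.0000 26.1250] v=[-1.0000 2.2500 -1.5000 1.2500]
Step 4: x=[6.0625 13.6250 18.8750 25.6875] v=[-1.8750 1.0000 1.7500 -0.8750]
Step 5: x=[5.8750 12.9688 20.5313 24.8438] v=[-0.3750 -1.3125 3.3125 -1.6875]
Step 6: x=[6.2969 12.5469 20.5626 24.8438] v=[0.8438 -0.8438 0.0625 0.0000]
Step 7: x=[6.6954 13.0079 18.7266 25.7032] v=[0.7969 0.9219 -3.6720 1.7188]
Step 8: x=[6.9024 13.1720 17.5196 26.0743] v=[0.4140 0.3281 -2.4141 0.7422]
Max displacement = 2.5626

Answer: 2.5626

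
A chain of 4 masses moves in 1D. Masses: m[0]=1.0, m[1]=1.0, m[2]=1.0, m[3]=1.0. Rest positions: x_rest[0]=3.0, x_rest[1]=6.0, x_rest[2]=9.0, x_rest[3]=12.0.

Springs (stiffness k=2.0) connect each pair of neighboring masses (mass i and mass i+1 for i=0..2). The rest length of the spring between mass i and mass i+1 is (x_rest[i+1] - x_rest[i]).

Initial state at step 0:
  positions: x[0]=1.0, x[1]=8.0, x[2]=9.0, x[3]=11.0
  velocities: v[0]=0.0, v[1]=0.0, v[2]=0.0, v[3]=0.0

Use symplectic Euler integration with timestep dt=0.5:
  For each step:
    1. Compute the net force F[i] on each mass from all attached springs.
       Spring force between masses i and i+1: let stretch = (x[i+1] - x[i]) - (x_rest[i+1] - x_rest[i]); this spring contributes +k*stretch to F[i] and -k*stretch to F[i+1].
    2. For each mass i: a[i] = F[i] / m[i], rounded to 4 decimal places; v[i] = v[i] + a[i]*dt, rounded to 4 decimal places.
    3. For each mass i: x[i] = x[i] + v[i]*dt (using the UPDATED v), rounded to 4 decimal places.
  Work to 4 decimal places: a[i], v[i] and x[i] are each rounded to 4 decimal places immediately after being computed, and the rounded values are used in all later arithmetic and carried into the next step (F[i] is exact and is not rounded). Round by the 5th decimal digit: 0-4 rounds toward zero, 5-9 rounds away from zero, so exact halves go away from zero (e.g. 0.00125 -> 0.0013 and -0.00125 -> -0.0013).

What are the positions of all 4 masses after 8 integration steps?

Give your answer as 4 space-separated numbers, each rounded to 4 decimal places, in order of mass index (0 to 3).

Answer: 3.5001 5.7188 6.2813 13.5001

Derivation:
Step 0: x=[1.0000 8.0000 9.0000 11.0000] v=[0.0000 0.0000 0.0000 0.0000]
Step 1: x=[3.0000 5.0000 9.5000 11.5000] v=[4.0000 -6.0000 1.0000 1.0000]
Step 2: x=[4.5000 3.2500 8.7500 12.5000] v=[3.0000 -3.5000 -1.5000 2.0000]
Step 3: x=[3.8750 4.8750 7.1250 13.1250] v=[-1.2500 3.2500 -3.2500 1.2500]
Step 4: x=[2.2500 7.1250 7.3750 12.2500] v=[-3.2500 4.5000 0.5000 -1.7500]
Step 5: x=[1.5625 7.0625 9.9375 10.4375] v=[-1.3750 -0.1250 5.1250 -3.6250]
Step 6: x=[2.1250 5.6875 11.3125 9.8750] v=[1.1250 -2.7500 2.7500 -1.1250]
Step 7: x=[2.9688 5.3438 9.1563 11.5313] v=[1.6875 -0.6875 -4.3125 3.3125]
Step 8: x=[3.5001 5.7188 6.2813 13.5001] v=[1.0625 0.7500 -5.7500 3.9375]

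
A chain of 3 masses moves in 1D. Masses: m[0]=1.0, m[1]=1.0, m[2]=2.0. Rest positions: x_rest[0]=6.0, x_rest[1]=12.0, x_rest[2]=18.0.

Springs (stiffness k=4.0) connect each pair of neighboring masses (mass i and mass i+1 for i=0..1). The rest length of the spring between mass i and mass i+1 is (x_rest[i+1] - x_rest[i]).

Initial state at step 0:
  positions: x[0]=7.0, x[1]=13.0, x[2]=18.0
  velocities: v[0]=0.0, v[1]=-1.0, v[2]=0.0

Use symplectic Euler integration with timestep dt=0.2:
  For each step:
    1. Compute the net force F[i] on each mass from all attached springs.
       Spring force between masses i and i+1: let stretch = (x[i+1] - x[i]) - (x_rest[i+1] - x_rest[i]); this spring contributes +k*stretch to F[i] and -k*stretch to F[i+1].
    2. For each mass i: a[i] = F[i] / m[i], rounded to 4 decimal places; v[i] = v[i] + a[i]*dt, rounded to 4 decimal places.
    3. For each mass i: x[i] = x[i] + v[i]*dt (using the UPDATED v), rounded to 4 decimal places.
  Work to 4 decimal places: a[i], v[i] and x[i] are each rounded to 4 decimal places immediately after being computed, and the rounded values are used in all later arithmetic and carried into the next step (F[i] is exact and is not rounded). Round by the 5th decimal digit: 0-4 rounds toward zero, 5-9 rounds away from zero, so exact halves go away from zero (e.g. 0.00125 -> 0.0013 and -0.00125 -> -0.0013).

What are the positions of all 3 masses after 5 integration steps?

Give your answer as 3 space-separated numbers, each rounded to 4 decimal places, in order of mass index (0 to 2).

Answer: 6.0779 11.9533 18.4844

Derivation:
Step 0: x=[7.0000 13.0000 18.0000] v=[0.0000 -1.0000 0.0000]
Step 1: x=[7.0000 12.6400 18.0800] v=[0.0000 -1.8000 0.4000]
Step 2: x=[6.9424 12.2480 18.2048] v=[-0.2880 -1.9600 0.6240]
Step 3: x=[6.7737 11.9602 18.3331] v=[-0.8435 -1.4390 0.6413]
Step 4: x=[6.4748 11.8622 18.4315] v=[-1.4943 -0.4899 0.4921]
Step 5: x=[6.0779 11.9533 18.4844] v=[-1.9844 0.4556 0.2644]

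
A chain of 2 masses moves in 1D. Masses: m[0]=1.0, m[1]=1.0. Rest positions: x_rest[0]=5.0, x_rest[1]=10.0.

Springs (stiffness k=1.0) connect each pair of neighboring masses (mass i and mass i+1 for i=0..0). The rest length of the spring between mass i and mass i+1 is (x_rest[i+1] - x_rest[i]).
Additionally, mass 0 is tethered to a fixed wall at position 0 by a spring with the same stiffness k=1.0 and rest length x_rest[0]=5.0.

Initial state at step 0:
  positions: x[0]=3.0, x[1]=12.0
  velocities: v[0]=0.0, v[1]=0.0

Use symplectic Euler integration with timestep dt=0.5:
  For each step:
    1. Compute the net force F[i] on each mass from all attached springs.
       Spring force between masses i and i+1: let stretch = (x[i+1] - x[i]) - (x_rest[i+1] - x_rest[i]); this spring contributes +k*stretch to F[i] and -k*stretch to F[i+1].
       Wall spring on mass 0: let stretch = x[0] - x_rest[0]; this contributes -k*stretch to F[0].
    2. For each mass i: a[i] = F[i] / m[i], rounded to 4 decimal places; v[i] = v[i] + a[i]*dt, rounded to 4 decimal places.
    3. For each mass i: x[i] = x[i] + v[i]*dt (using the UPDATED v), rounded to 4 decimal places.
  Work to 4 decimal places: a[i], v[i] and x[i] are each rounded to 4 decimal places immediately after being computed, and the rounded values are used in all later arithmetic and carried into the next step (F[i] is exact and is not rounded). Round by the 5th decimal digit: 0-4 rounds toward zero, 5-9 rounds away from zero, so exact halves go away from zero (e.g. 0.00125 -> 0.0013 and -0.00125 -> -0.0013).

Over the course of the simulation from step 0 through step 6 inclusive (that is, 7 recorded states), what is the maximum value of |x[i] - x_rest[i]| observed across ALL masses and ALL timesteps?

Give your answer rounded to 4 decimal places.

Step 0: x=[3.0000 12.0000] v=[0.0000 0.0000]
Step 1: x=[4.5000 11.0000] v=[3.0000 -2.0000]
Step 2: x=[6.5000 9.6250] v=[4.0000 -2.7500]
Step 3: x=[7.6563 8.7188] v=[2.3125 -1.8125]
Step 4: x=[7.1641 8.7970] v=[-0.9844 0.1563]
Step 5: x=[5.2891 9.7170] v=[-3.7500 1.8399]
Step 6: x=[3.1988 10.7800] v=[-4.1806 2.1260]
Max displacement = 2.6563

Answer: 2.6563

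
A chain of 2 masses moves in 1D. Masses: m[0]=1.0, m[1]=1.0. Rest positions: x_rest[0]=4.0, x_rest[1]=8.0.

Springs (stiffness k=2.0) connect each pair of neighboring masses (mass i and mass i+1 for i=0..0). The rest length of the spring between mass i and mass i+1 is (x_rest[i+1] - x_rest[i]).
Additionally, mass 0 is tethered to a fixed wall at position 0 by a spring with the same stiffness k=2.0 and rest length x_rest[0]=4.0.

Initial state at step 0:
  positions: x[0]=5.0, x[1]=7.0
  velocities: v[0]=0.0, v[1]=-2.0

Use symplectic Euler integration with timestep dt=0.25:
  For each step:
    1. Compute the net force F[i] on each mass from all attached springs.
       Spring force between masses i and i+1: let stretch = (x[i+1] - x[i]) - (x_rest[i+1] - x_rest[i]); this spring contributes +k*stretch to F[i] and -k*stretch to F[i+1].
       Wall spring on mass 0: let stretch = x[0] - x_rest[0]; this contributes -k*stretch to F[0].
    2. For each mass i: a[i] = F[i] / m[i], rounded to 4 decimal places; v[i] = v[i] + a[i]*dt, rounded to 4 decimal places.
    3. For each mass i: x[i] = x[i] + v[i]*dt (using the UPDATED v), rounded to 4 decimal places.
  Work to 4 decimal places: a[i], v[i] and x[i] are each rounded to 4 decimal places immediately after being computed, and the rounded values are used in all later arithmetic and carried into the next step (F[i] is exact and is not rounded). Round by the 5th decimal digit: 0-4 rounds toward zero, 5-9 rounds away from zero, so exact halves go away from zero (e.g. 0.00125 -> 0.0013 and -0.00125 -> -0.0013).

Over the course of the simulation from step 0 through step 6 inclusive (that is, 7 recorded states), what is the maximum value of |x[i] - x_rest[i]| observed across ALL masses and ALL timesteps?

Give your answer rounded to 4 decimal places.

Answer: 2.1443

Derivation:
Step 0: x=[5.0000 7.0000] v=[0.0000 -2.0000]
Step 1: x=[4.6250 6.7500] v=[-1.5000 -1.0000]
Step 2: x=[3.9375 6.7344] v=[-2.7500 -0.0625]
Step 3: x=[3.1074 6.8692] v=[-3.3203 0.5391]
Step 4: x=[2.3591 7.0338] v=[-2.9931 0.6582]
Step 5: x=[1.9003 7.1140] v=[-1.8353 0.3209]
Step 6: x=[1.8557 7.0425] v=[-0.1786 -0.2860]
Max displacement = 2.1443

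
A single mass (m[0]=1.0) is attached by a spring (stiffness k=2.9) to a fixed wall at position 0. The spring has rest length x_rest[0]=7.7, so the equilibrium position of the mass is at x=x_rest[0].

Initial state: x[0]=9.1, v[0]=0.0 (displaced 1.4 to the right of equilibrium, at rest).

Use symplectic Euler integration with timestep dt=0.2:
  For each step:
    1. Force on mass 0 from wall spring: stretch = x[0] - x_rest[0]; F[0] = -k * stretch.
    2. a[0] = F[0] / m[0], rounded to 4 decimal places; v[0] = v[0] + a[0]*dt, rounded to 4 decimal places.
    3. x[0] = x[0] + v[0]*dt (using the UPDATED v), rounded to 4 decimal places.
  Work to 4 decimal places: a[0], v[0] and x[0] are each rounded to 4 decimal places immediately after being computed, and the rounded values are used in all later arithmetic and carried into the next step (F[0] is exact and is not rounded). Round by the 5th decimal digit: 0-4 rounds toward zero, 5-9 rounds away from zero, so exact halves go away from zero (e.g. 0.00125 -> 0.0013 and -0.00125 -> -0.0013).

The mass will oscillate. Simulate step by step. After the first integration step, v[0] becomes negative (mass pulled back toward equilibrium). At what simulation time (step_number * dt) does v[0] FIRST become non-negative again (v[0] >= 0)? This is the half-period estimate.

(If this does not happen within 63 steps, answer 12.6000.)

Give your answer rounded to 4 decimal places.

Step 0: x=[9.1000] v=[0.0000]
Step 1: x=[8.9376] v=[-0.8120]
Step 2: x=[8.6316] v=[-1.5298]
Step 3: x=[8.2176] v=[-2.0701]
Step 4: x=[7.7435] v=[-2.3703]
Step 5: x=[7.2644] v=[-2.3955]
Step 6: x=[6.8358] v=[-2.1429]
Step 7: x=[6.5075] v=[-1.6417]
Step 8: x=[6.3175] v=[-0.9500]
Step 9: x=[6.2879] v=[-0.1481]
Step 10: x=[6.4221] v=[0.6709]
First v>=0 after going negative at step 10, time=2.0000

Answer: 2.0000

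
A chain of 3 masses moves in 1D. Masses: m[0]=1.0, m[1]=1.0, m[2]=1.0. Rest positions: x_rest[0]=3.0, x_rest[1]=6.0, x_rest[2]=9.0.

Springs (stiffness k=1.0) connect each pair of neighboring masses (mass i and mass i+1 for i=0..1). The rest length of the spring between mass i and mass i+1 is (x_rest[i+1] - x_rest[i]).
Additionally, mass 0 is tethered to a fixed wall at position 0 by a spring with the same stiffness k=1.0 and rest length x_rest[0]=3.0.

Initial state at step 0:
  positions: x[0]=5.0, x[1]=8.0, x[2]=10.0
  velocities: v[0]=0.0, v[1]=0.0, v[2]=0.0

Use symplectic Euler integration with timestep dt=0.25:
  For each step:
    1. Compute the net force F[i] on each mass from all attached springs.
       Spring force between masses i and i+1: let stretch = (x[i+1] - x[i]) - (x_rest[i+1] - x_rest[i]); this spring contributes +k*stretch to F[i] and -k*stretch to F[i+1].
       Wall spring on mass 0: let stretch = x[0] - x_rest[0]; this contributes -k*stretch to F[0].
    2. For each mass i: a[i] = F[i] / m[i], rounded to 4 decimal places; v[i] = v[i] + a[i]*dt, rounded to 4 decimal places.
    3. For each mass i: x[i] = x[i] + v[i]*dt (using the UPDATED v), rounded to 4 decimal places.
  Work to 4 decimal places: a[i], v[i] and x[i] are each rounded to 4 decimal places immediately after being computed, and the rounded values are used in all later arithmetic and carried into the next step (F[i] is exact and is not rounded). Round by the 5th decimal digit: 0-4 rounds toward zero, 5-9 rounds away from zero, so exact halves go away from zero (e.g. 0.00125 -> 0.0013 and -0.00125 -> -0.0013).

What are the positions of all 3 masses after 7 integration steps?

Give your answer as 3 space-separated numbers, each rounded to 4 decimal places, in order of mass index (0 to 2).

Answer: 2.7418 6.6913 10.9098

Derivation:
Step 0: x=[5.0000 8.0000 10.0000] v=[0.0000 0.0000 0.0000]
Step 1: x=[4.8750 7.9375 10.0625] v=[-0.5000 -0.2500 0.2500]
Step 2: x=[4.6367 7.8164 10.1797] v=[-0.9531 -0.4844 0.4688]
Step 3: x=[4.3074 7.6443 10.3367] v=[-1.3174 -0.6885 0.6280]
Step 4: x=[3.9174 7.4319 10.5129] v=[-1.5600 -0.8496 0.7049]
Step 5: x=[3.5022 7.1924 10.6841] v=[-1.6607 -0.9580 0.6847]
Step 6: x=[3.0988 6.9405 10.8246] v=[-1.6137 -1.0076 0.5618]
Step 7: x=[2.7418 6.6913 10.9098] v=[-1.4280 -0.9970 0.3408]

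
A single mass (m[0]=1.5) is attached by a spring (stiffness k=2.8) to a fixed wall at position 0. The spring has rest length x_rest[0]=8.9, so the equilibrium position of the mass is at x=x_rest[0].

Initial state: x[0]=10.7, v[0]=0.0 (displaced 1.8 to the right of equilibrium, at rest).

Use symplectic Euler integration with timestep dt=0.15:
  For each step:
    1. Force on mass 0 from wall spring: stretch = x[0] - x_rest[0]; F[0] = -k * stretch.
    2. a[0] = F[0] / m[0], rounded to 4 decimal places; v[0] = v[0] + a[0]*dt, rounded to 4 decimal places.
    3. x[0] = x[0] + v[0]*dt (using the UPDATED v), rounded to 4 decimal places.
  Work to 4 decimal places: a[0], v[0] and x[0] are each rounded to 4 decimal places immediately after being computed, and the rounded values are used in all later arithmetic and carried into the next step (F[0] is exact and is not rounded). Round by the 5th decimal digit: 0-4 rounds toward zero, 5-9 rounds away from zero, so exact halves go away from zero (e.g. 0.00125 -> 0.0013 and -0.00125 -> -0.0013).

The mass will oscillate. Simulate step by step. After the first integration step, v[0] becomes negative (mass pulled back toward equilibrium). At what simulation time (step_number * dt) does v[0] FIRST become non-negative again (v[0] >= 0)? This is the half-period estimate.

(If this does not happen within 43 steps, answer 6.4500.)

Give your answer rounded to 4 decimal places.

Step 0: x=[10.7000] v=[0.0000]
Step 1: x=[10.6244] v=[-0.5040]
Step 2: x=[10.4764] v=[-0.9868]
Step 3: x=[10.2622] v=[-1.4282]
Step 4: x=[9.9908] v=[-1.8096]
Step 5: x=[9.6736] v=[-2.1150]
Step 6: x=[9.3239] v=[-2.3316]
Step 7: x=[8.9564] v=[-2.4503]
Step 8: x=[8.5865] v=[-2.4661]
Step 9: x=[8.2298] v=[-2.3783]
Step 10: x=[7.9012] v=[-2.1907]
Step 11: x=[7.6146] v=[-1.9110]
Step 12: x=[7.3819] v=[-1.5511]
Step 13: x=[7.2130] v=[-1.1260]
Step 14: x=[7.1150] v=[-0.6536]
Step 15: x=[7.0919] v=[-0.1538]
Step 16: x=[7.1448] v=[0.3525]
First v>=0 after going negative at step 16, time=2.4000

Answer: 2.4000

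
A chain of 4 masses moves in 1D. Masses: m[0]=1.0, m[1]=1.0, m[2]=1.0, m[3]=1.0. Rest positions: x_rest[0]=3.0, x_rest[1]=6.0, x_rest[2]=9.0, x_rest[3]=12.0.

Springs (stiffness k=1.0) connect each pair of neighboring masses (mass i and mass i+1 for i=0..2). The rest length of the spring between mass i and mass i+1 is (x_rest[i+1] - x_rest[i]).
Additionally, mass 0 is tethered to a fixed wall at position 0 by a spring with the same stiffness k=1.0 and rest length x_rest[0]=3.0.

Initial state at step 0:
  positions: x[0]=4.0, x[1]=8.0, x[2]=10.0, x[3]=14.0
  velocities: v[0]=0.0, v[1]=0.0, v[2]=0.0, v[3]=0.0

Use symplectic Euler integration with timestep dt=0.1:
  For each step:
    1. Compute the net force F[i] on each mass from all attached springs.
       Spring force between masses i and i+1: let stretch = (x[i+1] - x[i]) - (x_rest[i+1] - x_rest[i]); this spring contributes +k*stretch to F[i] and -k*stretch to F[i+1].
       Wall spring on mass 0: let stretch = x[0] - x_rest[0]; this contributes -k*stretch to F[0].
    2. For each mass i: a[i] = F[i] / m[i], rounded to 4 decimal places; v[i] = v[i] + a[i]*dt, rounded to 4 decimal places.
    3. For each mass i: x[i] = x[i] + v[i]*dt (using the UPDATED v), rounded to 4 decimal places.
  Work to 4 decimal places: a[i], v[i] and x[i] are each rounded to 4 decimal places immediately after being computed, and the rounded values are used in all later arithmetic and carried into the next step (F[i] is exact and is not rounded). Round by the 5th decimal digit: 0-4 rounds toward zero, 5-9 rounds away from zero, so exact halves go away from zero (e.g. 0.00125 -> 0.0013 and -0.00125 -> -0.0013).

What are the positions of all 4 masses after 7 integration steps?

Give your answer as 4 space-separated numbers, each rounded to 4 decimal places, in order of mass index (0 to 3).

Step 0: x=[4.0000 8.0000 10.0000 14.0000] v=[0.0000 0.0000 0.0000 0.0000]
Step 1: x=[4.0000 7.9800 10.0200 13.9900] v=[0.0000 -0.2000 0.2000 -0.1000]
Step 2: x=[3.9998 7.9406 10.0593 13.9703] v=[-0.0020 -0.3940 0.3930 -0.1970]
Step 3: x=[3.9990 7.8830 10.1165 13.9415] v=[-0.0079 -0.5762 0.5722 -0.2881]
Step 4: x=[3.9971 7.8089 10.1896 13.9044] v=[-0.0194 -0.7413 0.7314 -0.3706]
Step 5: x=[3.9933 7.7205 10.2761 13.8602] v=[-0.0379 -0.8844 0.8648 -0.4421]
Step 6: x=[3.9869 7.6203 10.3729 13.8102] v=[-0.0645 -1.0016 0.9677 -0.5005]
Step 7: x=[3.9769 7.5113 10.4765 13.7558] v=[-0.0999 -1.0897 1.0362 -0.5442]

Answer: 3.9769 7.5113 10.4765 13.7558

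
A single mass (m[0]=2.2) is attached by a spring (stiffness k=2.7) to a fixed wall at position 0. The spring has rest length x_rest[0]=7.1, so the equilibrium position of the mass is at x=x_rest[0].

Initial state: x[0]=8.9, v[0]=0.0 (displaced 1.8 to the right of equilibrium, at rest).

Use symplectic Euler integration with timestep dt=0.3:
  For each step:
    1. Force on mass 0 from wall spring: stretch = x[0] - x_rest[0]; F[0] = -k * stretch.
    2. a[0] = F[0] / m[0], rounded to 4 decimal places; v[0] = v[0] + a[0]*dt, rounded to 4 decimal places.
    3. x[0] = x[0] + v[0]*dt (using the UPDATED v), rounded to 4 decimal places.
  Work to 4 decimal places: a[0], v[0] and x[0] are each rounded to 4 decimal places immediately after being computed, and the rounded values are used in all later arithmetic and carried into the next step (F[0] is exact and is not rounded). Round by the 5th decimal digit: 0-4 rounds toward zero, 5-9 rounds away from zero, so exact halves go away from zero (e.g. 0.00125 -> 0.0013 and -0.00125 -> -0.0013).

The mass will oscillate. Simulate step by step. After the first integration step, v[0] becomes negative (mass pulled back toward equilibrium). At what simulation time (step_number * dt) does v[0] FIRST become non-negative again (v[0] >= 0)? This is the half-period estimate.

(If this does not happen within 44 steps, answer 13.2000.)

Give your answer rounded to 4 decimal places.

Step 0: x=[8.9000] v=[0.0000]
Step 1: x=[8.7012] v=[-0.6627]
Step 2: x=[8.3255] v=[-1.2522]
Step 3: x=[7.8145] v=[-1.7034]
Step 4: x=[7.2246] v=[-1.9665]
Step 5: x=[6.6209] v=[-2.0124]
Step 6: x=[6.0701] v=[-1.8360]
Step 7: x=[5.6331] v=[-1.4568]
Step 8: x=[5.3581] v=[-0.9167]
Step 9: x=[5.2755] v=[-0.2754]
Step 10: x=[5.3944] v=[0.3964]
First v>=0 after going negative at step 10, time=3.0000

Answer: 3.0000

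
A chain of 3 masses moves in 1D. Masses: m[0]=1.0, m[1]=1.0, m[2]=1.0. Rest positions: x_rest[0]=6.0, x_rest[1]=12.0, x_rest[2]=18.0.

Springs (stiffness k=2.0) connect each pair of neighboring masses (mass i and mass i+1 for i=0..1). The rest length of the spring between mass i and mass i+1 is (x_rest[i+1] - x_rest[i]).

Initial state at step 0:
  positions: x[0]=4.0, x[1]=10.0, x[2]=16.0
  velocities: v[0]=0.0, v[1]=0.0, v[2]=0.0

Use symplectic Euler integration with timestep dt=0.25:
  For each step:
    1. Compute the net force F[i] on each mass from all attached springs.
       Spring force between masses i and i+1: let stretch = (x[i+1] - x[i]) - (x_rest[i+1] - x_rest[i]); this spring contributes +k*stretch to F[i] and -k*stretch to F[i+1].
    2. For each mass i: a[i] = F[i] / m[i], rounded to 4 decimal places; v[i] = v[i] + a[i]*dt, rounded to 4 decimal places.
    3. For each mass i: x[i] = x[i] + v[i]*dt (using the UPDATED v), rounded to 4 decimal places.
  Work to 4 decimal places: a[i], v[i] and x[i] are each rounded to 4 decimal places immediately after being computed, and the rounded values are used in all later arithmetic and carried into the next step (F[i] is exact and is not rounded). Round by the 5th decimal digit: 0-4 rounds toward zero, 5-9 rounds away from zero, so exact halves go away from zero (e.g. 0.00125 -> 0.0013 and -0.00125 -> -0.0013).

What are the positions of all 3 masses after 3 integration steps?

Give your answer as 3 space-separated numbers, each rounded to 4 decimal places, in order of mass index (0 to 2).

Step 0: x=[4.0000 10.0000 16.0000] v=[0.0000 0.0000 0.0000]
Step 1: x=[4.0000 10.0000 16.0000] v=[0.0000 0.0000 0.0000]
Step 2: x=[4.0000 10.0000 16.0000] v=[0.0000 0.0000 0.0000]
Step 3: x=[4.0000 10.0000 16.0000] v=[0.0000 0.0000 0.0000]

Answer: 4.0000 10.0000 16.0000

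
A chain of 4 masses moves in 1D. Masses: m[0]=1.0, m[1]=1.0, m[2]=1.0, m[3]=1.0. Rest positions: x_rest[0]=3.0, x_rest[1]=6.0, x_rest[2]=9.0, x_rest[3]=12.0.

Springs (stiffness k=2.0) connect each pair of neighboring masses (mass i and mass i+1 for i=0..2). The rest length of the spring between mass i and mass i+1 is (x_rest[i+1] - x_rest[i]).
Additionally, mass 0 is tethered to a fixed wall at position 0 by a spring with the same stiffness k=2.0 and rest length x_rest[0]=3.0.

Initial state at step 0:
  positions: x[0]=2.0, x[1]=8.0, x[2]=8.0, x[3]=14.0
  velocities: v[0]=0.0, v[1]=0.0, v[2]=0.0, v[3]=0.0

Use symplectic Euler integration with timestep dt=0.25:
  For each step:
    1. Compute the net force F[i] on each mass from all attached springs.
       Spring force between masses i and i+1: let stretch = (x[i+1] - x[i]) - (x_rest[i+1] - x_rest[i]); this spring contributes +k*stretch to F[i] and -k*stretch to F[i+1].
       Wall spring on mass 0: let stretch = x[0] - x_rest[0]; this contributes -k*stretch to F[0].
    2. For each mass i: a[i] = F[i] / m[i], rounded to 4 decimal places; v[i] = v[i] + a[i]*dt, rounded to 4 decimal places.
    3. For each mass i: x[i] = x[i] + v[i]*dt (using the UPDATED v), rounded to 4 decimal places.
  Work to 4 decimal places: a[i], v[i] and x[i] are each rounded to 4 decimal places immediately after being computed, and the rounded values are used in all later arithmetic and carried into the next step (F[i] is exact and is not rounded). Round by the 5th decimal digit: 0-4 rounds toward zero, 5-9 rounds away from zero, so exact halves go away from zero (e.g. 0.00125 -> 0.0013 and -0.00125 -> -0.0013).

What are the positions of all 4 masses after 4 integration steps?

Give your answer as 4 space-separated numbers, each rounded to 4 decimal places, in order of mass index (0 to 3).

Answer: 4.3587 4.6448 11.5140 11.9743

Derivation:
Step 0: x=[2.0000 8.0000 8.0000 14.0000] v=[0.0000 0.0000 0.0000 0.0000]
Step 1: x=[2.5000 7.2500 8.7500 13.6250] v=[2.0000 -3.0000 3.0000 -1.5000]
Step 2: x=[3.2813 6.0938 9.9219 13.0156] v=[3.1250 -4.6250 4.6875 -2.4375]
Step 3: x=[4.0040 5.0645 11.0020 12.3945] v=[2.8906 -4.1172 4.3203 -2.4844]
Step 4: x=[4.3587 4.6448 11.5140 11.9743] v=[1.4189 -1.6787 2.0478 -1.6807]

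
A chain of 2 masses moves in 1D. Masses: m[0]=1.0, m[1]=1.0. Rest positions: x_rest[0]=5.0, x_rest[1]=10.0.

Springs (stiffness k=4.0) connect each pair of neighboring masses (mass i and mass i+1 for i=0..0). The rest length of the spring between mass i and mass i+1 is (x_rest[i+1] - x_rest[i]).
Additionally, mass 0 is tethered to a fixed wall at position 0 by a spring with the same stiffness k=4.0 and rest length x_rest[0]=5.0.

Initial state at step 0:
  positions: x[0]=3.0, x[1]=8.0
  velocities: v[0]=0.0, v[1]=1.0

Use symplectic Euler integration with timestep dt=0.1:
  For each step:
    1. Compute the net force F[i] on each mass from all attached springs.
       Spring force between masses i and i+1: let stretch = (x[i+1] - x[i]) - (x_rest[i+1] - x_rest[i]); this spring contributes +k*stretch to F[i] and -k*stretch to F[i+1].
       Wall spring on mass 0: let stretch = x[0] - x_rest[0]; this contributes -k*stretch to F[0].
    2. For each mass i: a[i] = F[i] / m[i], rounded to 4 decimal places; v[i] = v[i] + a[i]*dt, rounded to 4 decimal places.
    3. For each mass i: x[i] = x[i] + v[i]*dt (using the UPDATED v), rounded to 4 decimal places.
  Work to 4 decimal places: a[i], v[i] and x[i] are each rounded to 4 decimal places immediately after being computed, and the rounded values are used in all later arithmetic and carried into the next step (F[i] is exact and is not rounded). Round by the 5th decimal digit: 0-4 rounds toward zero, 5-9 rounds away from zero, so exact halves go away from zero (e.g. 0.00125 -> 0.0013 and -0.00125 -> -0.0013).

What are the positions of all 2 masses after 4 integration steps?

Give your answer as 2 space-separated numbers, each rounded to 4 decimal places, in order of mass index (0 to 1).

Answer: 3.7456 8.4072

Derivation:
Step 0: x=[3.0000 8.0000] v=[0.0000 1.0000]
Step 1: x=[3.0800 8.1000] v=[0.8000 1.0000]
Step 2: x=[3.2376 8.1992] v=[1.5760 0.9920]
Step 3: x=[3.4642 8.2999] v=[2.2656 1.0074]
Step 4: x=[3.7456 8.4072] v=[2.8142 1.0731]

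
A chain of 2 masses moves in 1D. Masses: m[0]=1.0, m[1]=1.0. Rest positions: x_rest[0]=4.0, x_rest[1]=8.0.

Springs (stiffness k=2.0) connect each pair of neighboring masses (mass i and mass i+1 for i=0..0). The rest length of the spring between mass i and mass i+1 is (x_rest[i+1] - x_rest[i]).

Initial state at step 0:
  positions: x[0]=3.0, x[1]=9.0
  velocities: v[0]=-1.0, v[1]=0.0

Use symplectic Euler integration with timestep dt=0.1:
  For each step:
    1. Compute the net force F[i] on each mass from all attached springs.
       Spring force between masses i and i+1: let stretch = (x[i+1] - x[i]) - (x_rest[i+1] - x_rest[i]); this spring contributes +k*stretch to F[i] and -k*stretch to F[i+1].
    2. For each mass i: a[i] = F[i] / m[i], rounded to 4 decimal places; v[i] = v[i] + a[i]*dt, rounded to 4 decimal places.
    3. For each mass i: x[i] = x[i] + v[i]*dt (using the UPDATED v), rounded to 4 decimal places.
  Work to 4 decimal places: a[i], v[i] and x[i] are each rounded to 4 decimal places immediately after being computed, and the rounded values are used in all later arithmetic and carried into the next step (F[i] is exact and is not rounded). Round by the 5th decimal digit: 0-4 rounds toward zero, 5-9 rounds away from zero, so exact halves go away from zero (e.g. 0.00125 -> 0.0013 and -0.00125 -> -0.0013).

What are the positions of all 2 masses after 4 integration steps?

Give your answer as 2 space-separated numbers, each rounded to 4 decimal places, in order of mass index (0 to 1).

Step 0: x=[3.0000 9.0000] v=[-1.0000 0.0000]
Step 1: x=[2.9400 8.9600] v=[-0.6000 -0.4000]
Step 2: x=[2.9204 8.8796] v=[-0.1960 -0.8040]
Step 3: x=[2.9400 8.7600] v=[0.1958 -1.1958]
Step 4: x=[2.9960 8.6040] v=[0.5598 -1.5598]

Answer: 2.9960 8.6040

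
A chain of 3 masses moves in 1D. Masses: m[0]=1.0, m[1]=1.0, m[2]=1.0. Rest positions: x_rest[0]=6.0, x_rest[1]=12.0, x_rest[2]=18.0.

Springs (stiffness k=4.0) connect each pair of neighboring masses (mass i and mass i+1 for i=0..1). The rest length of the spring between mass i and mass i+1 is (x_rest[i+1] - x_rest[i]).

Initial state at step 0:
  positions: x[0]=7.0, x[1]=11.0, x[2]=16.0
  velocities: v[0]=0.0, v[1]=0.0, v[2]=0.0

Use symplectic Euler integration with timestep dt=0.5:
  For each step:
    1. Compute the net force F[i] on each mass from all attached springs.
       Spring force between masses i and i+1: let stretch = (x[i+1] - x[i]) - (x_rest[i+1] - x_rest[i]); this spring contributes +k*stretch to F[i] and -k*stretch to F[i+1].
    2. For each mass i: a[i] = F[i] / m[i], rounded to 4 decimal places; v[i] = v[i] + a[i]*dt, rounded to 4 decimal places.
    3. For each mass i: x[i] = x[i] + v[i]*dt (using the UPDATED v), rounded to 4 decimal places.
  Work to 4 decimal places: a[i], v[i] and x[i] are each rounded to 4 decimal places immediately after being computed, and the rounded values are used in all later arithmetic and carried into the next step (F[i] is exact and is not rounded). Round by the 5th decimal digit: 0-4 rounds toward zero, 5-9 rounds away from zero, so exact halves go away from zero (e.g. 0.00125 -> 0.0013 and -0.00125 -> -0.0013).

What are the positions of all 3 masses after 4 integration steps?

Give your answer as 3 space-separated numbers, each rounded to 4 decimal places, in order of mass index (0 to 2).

Answer: 5.0000 12.0000 17.0000

Derivation:
Step 0: x=[7.0000 11.0000 16.0000] v=[0.0000 0.0000 0.0000]
Step 1: x=[5.0000 12.0000 17.0000] v=[-4.0000 2.0000 2.0000]
Step 2: x=[4.0000 11.0000 19.0000] v=[-2.0000 -2.0000 4.0000]
Step 3: x=[4.0000 11.0000 19.0000] v=[0.0000 0.0000 0.0000]
Step 4: x=[5.0000 12.0000 17.0000] v=[2.0000 2.0000 -4.0000]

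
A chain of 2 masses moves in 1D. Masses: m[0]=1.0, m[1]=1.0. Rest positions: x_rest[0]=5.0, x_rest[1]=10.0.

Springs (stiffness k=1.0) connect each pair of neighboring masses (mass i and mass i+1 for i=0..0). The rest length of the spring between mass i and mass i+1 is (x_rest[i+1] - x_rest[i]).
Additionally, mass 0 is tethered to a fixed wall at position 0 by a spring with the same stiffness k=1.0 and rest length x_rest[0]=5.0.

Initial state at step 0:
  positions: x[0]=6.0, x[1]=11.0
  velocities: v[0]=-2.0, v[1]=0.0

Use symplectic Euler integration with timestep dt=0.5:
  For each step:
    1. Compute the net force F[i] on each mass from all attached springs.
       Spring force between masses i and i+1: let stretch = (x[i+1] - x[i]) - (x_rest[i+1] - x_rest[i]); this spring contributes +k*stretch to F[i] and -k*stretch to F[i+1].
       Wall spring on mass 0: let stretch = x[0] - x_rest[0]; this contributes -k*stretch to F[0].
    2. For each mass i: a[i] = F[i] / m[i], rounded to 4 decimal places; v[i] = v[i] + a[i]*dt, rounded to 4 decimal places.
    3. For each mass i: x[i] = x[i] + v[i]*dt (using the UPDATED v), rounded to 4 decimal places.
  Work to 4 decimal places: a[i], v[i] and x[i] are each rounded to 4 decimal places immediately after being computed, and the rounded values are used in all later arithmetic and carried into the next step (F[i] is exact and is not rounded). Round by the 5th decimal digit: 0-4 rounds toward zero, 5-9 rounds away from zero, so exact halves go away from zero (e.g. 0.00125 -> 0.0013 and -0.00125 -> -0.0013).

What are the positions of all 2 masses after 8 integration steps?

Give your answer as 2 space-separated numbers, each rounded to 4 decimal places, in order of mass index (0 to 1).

Step 0: x=[6.0000 11.0000] v=[-2.0000 0.0000]
Step 1: x=[4.7500 11.0000] v=[-2.5000 0.0000]
Step 2: x=[3.8750 10.6875] v=[-1.7500 -0.6250]
Step 3: x=[3.7344 9.9219] v=[-0.2813 -1.5313]
Step 4: x=[4.2071 8.8594] v=[0.9453 -2.1251]
Step 5: x=[4.7911 7.8838] v=[1.1679 -1.9513]
Step 6: x=[4.9505 7.3850] v=[0.3187 -0.9977]
Step 7: x=[4.4809 7.5276] v=[-0.9393 0.2851]
Step 8: x=[3.6527 8.1585] v=[-1.6564 1.2618]

Answer: 3.6527 8.1585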